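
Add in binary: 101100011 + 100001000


Align and add column by column (LSB to MSB, carry propagating):
  0101100011
+ 0100001000
  ----------
  col 0: 1 + 0 + 0 (carry in) = 1 → bit 1, carry out 0
  col 1: 1 + 0 + 0 (carry in) = 1 → bit 1, carry out 0
  col 2: 0 + 0 + 0 (carry in) = 0 → bit 0, carry out 0
  col 3: 0 + 1 + 0 (carry in) = 1 → bit 1, carry out 0
  col 4: 0 + 0 + 0 (carry in) = 0 → bit 0, carry out 0
  col 5: 1 + 0 + 0 (carry in) = 1 → bit 1, carry out 0
  col 6: 1 + 0 + 0 (carry in) = 1 → bit 1, carry out 0
  col 7: 0 + 0 + 0 (carry in) = 0 → bit 0, carry out 0
  col 8: 1 + 1 + 0 (carry in) = 2 → bit 0, carry out 1
  col 9: 0 + 0 + 1 (carry in) = 1 → bit 1, carry out 0
Reading bits MSB→LSB: 1001101011
Strip leading zeros: 1001101011
= 1001101011


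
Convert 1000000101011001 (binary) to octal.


Group into 3-bit groups: 001000000101011001
  001 = 1
  000 = 0
  000 = 0
  101 = 5
  011 = 3
  001 = 1
= 0o100531


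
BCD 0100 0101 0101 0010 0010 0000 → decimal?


Each 4-bit group → digit:
  0100 → 4
  0101 → 5
  0101 → 5
  0010 → 2
  0010 → 2
  0000 → 0
= 455220


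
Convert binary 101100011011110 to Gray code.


Binary: 101100011011110
Gray code: G = B XOR (B >> 1)
B >> 1 = 010110001101111
101100011011110 XOR 010110001101111:
  1 XOR 0 = 1
  0 XOR 1 = 1
  1 XOR 0 = 1
  1 XOR 1 = 0
  0 XOR 1 = 1
  0 XOR 0 = 0
  0 XOR 0 = 0
  1 XOR 0 = 1
  1 XOR 1 = 0
  0 XOR 1 = 1
  1 XOR 0 = 1
  1 XOR 1 = 0
  1 XOR 1 = 0
  1 XOR 1 = 0
  0 XOR 1 = 1
= 111010010110001


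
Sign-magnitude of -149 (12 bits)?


Sign bit: 1 (negative)
Magnitude: 149 = 00010010101
= 100010010101


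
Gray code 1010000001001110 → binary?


Gray code: 1010000001001110
MSB stays the same: 1
Each subsequent bit = prev_binary XOR current_gray:
  B[1] = 1 XOR 0 = 1
  B[2] = 1 XOR 1 = 0
  B[3] = 0 XOR 0 = 0
  B[4] = 0 XOR 0 = 0
  B[5] = 0 XOR 0 = 0
  B[6] = 0 XOR 0 = 0
  B[7] = 0 XOR 0 = 0
  B[8] = 0 XOR 0 = 0
  B[9] = 0 XOR 1 = 1
  B[10] = 1 XOR 0 = 1
  B[11] = 1 XOR 0 = 1
  B[12] = 1 XOR 1 = 0
  B[13] = 0 XOR 1 = 1
  B[14] = 1 XOR 1 = 0
  B[15] = 0 XOR 0 = 0
= 1100000001110100 (49268 decimal)


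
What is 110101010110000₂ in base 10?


Positional values:
Bit 4: 1 × 2^4 = 16
Bit 5: 1 × 2^5 = 32
Bit 7: 1 × 2^7 = 128
Bit 9: 1 × 2^9 = 512
Bit 11: 1 × 2^11 = 2048
Bit 13: 1 × 2^13 = 8192
Bit 14: 1 × 2^14 = 16384
Sum = 16 + 32 + 128 + 512 + 2048 + 8192 + 16384
= 27312


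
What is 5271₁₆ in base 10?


Positional values:
Position 0: 1 × 16^0 = 1 × 1 = 1
Position 1: 7 × 16^1 = 7 × 16 = 112
Position 2: 2 × 16^2 = 2 × 256 = 512
Position 3: 5 × 16^3 = 5 × 4096 = 20480
Sum = 1 + 112 + 512 + 20480
= 21105


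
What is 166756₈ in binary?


Each octal digit → 3 binary bits:
  1 = 001
  6 = 110
  6 = 110
  7 = 111
  5 = 101
  6 = 110
Concatenate: 001 110 110 111 101 110
= 001110110111101110


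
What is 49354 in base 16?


Divide by 16 repeatedly:
49354 ÷ 16 = 3084 remainder 10 (A)
3084 ÷ 16 = 192 remainder 12 (C)
192 ÷ 16 = 12 remainder 0 (0)
12 ÷ 16 = 0 remainder 12 (C)
Reading remainders bottom-up:
= 0xC0CA


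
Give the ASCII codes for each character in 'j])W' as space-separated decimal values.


String: 'j])W'  (4 characters)
Per-character ASCII lookup:
  'j': lowercase starts at 97: 'j' = 97 + 9 = 106
  ']': special character: ']' = 93
  ')': special character: ')' = 41
  'W': uppercase starts at 65: 'W' = 65 + 22 = 87
= 106 93 41 87


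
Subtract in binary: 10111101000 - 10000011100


Align and subtract column by column (LSB to MSB, borrowing when needed):
  10111101000
- 10000011100
  -----------
  col 0: (0 - 0 borrow-in) - 0 → 0 - 0 = 0, borrow out 0
  col 1: (0 - 0 borrow-in) - 0 → 0 - 0 = 0, borrow out 0
  col 2: (0 - 0 borrow-in) - 1 → borrow from next column: (0+2) - 1 = 1, borrow out 1
  col 3: (1 - 1 borrow-in) - 1 → borrow from next column: (0+2) - 1 = 1, borrow out 1
  col 4: (0 - 1 borrow-in) - 1 → borrow from next column: (-1+2) - 1 = 0, borrow out 1
  col 5: (1 - 1 borrow-in) - 0 → 0 - 0 = 0, borrow out 0
  col 6: (1 - 0 borrow-in) - 0 → 1 - 0 = 1, borrow out 0
  col 7: (1 - 0 borrow-in) - 0 → 1 - 0 = 1, borrow out 0
  col 8: (1 - 0 borrow-in) - 0 → 1 - 0 = 1, borrow out 0
  col 9: (0 - 0 borrow-in) - 0 → 0 - 0 = 0, borrow out 0
  col 10: (1 - 0 borrow-in) - 1 → 1 - 1 = 0, borrow out 0
Reading bits MSB→LSB: 00111001100
Strip leading zeros: 111001100
= 111001100


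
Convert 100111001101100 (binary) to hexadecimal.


Group into 4-bit nibbles: 0100111001101100
  0100 = 4
  1110 = E
  0110 = 6
  1100 = C
= 0x4E6C


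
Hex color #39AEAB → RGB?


Hex: #39AEAB
R = 39₁₆ = 57
G = AE₁₆ = 174
B = AB₁₆ = 171
= RGB(57, 174, 171)


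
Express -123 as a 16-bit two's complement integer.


Original: 0000000001111011
Step 1 - Invert all bits: 1111111110000100
Step 2 - Add 1: 1111111110000100 + 1
= 1111111110000101 (represents -123)


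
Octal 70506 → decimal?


Positional values:
Position 0: 6 × 8^0 = 6
Position 1: 0 × 8^1 = 0
Position 2: 5 × 8^2 = 320
Position 3: 0 × 8^3 = 0
Position 4: 7 × 8^4 = 28672
Sum = 6 + 0 + 320 + 0 + 28672
= 28998


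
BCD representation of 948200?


Each digit → 4-bit binary:
  9 → 1001
  4 → 0100
  8 → 1000
  2 → 0010
  0 → 0000
  0 → 0000
= 1001 0100 1000 0010 0000 0000


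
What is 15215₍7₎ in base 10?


Positional values (base 7):
  5 × 7^0 = 5 × 1 = 5
  1 × 7^1 = 1 × 7 = 7
  2 × 7^2 = 2 × 49 = 98
  5 × 7^3 = 5 × 343 = 1715
  1 × 7^4 = 1 × 2401 = 2401
Sum = 5 + 7 + 98 + 1715 + 2401
= 4226


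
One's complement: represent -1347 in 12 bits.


Original: 010101000011
Invert all bits:
  bit 0: 0 → 1
  bit 1: 1 → 0
  bit 2: 0 → 1
  bit 3: 1 → 0
  bit 4: 0 → 1
  bit 5: 1 → 0
  bit 6: 0 → 1
  bit 7: 0 → 1
  bit 8: 0 → 1
  bit 9: 0 → 1
  bit 10: 1 → 0
  bit 11: 1 → 0
= 101010111100


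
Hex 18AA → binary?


Each hex digit → 4 binary bits:
  1 = 0001
  8 = 1000
  A = 1010
  A = 1010
Concatenate: 0001 1000 1010 1010
= 0001100010101010


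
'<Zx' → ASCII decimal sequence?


String: '<Zx'  (3 characters)
Per-character ASCII lookup:
  '<': special character: '<' = 60
  'Z': uppercase starts at 65: 'Z' = 65 + 25 = 90
  'x': lowercase starts at 97: 'x' = 97 + 23 = 120
= 60 90 120


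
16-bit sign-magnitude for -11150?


Sign bit: 1 (negative)
Magnitude: 11150 = 010101110001110
= 1010101110001110


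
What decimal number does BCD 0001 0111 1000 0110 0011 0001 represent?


Each 4-bit group → digit:
  0001 → 1
  0111 → 7
  1000 → 8
  0110 → 6
  0011 → 3
  0001 → 1
= 178631


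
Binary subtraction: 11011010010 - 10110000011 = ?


Align and subtract column by column (LSB to MSB, borrowing when needed):
  11011010010
- 10110000011
  -----------
  col 0: (0 - 0 borrow-in) - 1 → borrow from next column: (0+2) - 1 = 1, borrow out 1
  col 1: (1 - 1 borrow-in) - 1 → borrow from next column: (0+2) - 1 = 1, borrow out 1
  col 2: (0 - 1 borrow-in) - 0 → borrow from next column: (-1+2) - 0 = 1, borrow out 1
  col 3: (0 - 1 borrow-in) - 0 → borrow from next column: (-1+2) - 0 = 1, borrow out 1
  col 4: (1 - 1 borrow-in) - 0 → 0 - 0 = 0, borrow out 0
  col 5: (0 - 0 borrow-in) - 0 → 0 - 0 = 0, borrow out 0
  col 6: (1 - 0 borrow-in) - 0 → 1 - 0 = 1, borrow out 0
  col 7: (1 - 0 borrow-in) - 1 → 1 - 1 = 0, borrow out 0
  col 8: (0 - 0 borrow-in) - 1 → borrow from next column: (0+2) - 1 = 1, borrow out 1
  col 9: (1 - 1 borrow-in) - 0 → 0 - 0 = 0, borrow out 0
  col 10: (1 - 0 borrow-in) - 1 → 1 - 1 = 0, borrow out 0
Reading bits MSB→LSB: 00101001111
Strip leading zeros: 101001111
= 101001111


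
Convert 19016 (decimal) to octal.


Divide by 8 repeatedly:
19016 ÷ 8 = 2377 remainder 0
2377 ÷ 8 = 297 remainder 1
297 ÷ 8 = 37 remainder 1
37 ÷ 8 = 4 remainder 5
4 ÷ 8 = 0 remainder 4
Reading remainders bottom-up:
= 0o45110


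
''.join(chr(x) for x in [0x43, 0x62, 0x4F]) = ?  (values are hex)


Codes (hex): 0x43 0x62 0x4F
Per-code ASCII lookup:
  0x43 = 67  (range 65-90: uppercase, 67 - 65 = 2) → 'C'
  0x62 = 98  (range 97-122: lowercase, 98 - 97 = 1) → 'b'
  0x4F = 79  (range 65-90: uppercase, 79 - 65 = 14) → 'O'
= 'CbO'


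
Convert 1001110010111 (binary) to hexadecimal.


Group into 4-bit nibbles: 0001001110010111
  0001 = 1
  0011 = 3
  1001 = 9
  0111 = 7
= 0x1397


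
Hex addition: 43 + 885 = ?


Align and add column by column (LSB to MSB, each column mod 16 with carry):
  0043
+ 0885
  ----
  col 0: 3(3) + 5(5) + 0 (carry in) = 8 → 8(8), carry out 0
  col 1: 4(4) + 8(8) + 0 (carry in) = 12 → C(12), carry out 0
  col 2: 0(0) + 8(8) + 0 (carry in) = 8 → 8(8), carry out 0
  col 3: 0(0) + 0(0) + 0 (carry in) = 0 → 0(0), carry out 0
Reading digits MSB→LSB: 08C8
Strip leading zeros: 8C8
= 0x8C8


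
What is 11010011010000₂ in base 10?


Positional values:
Bit 4: 1 × 2^4 = 16
Bit 6: 1 × 2^6 = 64
Bit 7: 1 × 2^7 = 128
Bit 10: 1 × 2^10 = 1024
Bit 12: 1 × 2^12 = 4096
Bit 13: 1 × 2^13 = 8192
Sum = 16 + 64 + 128 + 1024 + 4096 + 8192
= 13520


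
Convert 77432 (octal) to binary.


Each octal digit → 3 binary bits:
  7 = 111
  7 = 111
  4 = 100
  3 = 011
  2 = 010
Concatenate: 111 111 100 011 010
= 111111100011010


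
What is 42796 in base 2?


Divide by 2 repeatedly:
42796 ÷ 2 = 21398 remainder 0
21398 ÷ 2 = 10699 remainder 0
10699 ÷ 2 = 5349 remainder 1
5349 ÷ 2 = 2674 remainder 1
2674 ÷ 2 = 1337 remainder 0
1337 ÷ 2 = 668 remainder 1
668 ÷ 2 = 334 remainder 0
334 ÷ 2 = 167 remainder 0
167 ÷ 2 = 83 remainder 1
83 ÷ 2 = 41 remainder 1
41 ÷ 2 = 20 remainder 1
20 ÷ 2 = 10 remainder 0
10 ÷ 2 = 5 remainder 0
5 ÷ 2 = 2 remainder 1
2 ÷ 2 = 1 remainder 0
1 ÷ 2 = 0 remainder 1
Reading remainders bottom-up:
= 1010011100101100


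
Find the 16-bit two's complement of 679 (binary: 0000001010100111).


Original: 0000001010100111
Step 1 - Invert all bits: 1111110101011000
Step 2 - Add 1: 1111110101011000 + 1
= 1111110101011001 (represents -679)


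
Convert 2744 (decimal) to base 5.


Divide by 5 repeatedly:
2744 ÷ 5 = 548 remainder 4
548 ÷ 5 = 109 remainder 3
109 ÷ 5 = 21 remainder 4
21 ÷ 5 = 4 remainder 1
4 ÷ 5 = 0 remainder 4
Reading remainders bottom-up:
= 41434


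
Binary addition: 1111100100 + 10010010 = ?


Align and add column by column (LSB to MSB, carry propagating):
  01111100100
+ 00010010010
  -----------
  col 0: 0 + 0 + 0 (carry in) = 0 → bit 0, carry out 0
  col 1: 0 + 1 + 0 (carry in) = 1 → bit 1, carry out 0
  col 2: 1 + 0 + 0 (carry in) = 1 → bit 1, carry out 0
  col 3: 0 + 0 + 0 (carry in) = 0 → bit 0, carry out 0
  col 4: 0 + 1 + 0 (carry in) = 1 → bit 1, carry out 0
  col 5: 1 + 0 + 0 (carry in) = 1 → bit 1, carry out 0
  col 6: 1 + 0 + 0 (carry in) = 1 → bit 1, carry out 0
  col 7: 1 + 1 + 0 (carry in) = 2 → bit 0, carry out 1
  col 8: 1 + 0 + 1 (carry in) = 2 → bit 0, carry out 1
  col 9: 1 + 0 + 1 (carry in) = 2 → bit 0, carry out 1
  col 10: 0 + 0 + 1 (carry in) = 1 → bit 1, carry out 0
Reading bits MSB→LSB: 10001110110
Strip leading zeros: 10001110110
= 10001110110


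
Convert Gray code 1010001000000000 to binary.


Gray code: 1010001000000000
MSB stays the same: 1
Each subsequent bit = prev_binary XOR current_gray:
  B[1] = 1 XOR 0 = 1
  B[2] = 1 XOR 1 = 0
  B[3] = 0 XOR 0 = 0
  B[4] = 0 XOR 0 = 0
  B[5] = 0 XOR 0 = 0
  B[6] = 0 XOR 1 = 1
  B[7] = 1 XOR 0 = 1
  B[8] = 1 XOR 0 = 1
  B[9] = 1 XOR 0 = 1
  B[10] = 1 XOR 0 = 1
  B[11] = 1 XOR 0 = 1
  B[12] = 1 XOR 0 = 1
  B[13] = 1 XOR 0 = 1
  B[14] = 1 XOR 0 = 1
  B[15] = 1 XOR 0 = 1
= 1100001111111111 (50175 decimal)


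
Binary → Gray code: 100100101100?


Binary: 100100101100
Gray code: G = B XOR (B >> 1)
B >> 1 = 010010010110
100100101100 XOR 010010010110:
  1 XOR 0 = 1
  0 XOR 1 = 1
  0 XOR 0 = 0
  1 XOR 0 = 1
  0 XOR 1 = 1
  0 XOR 0 = 0
  1 XOR 0 = 1
  0 XOR 1 = 1
  1 XOR 0 = 1
  1 XOR 1 = 0
  0 XOR 1 = 1
  0 XOR 0 = 0
= 110110111010


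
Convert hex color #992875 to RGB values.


Hex: #992875
R = 99₁₆ = 153
G = 28₁₆ = 40
B = 75₁₆ = 117
= RGB(153, 40, 117)


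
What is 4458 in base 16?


Divide by 16 repeatedly:
4458 ÷ 16 = 278 remainder 10 (A)
278 ÷ 16 = 17 remainder 6 (6)
17 ÷ 16 = 1 remainder 1 (1)
1 ÷ 16 = 0 remainder 1 (1)
Reading remainders bottom-up:
= 0x116A


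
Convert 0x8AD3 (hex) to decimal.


Positional values:
Position 0: 3 × 16^0 = 3 × 1 = 3
Position 1: D × 16^1 = 13 × 16 = 208
Position 2: A × 16^2 = 10 × 256 = 2560
Position 3: 8 × 16^3 = 8 × 4096 = 32768
Sum = 3 + 208 + 2560 + 32768
= 35539


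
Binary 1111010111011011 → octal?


Group into 3-bit groups: 001111010111011011
  001 = 1
  111 = 7
  010 = 2
  111 = 7
  011 = 3
  011 = 3
= 0o172733


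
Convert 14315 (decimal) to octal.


Divide by 8 repeatedly:
14315 ÷ 8 = 1789 remainder 3
1789 ÷ 8 = 223 remainder 5
223 ÷ 8 = 27 remainder 7
27 ÷ 8 = 3 remainder 3
3 ÷ 8 = 0 remainder 3
Reading remainders bottom-up:
= 0o33753


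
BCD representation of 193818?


Each digit → 4-bit binary:
  1 → 0001
  9 → 1001
  3 → 0011
  8 → 1000
  1 → 0001
  8 → 1000
= 0001 1001 0011 1000 0001 1000


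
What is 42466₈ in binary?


Each octal digit → 3 binary bits:
  4 = 100
  2 = 010
  4 = 100
  6 = 110
  6 = 110
Concatenate: 100 010 100 110 110
= 100010100110110


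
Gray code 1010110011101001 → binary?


Gray code: 1010110011101001
MSB stays the same: 1
Each subsequent bit = prev_binary XOR current_gray:
  B[1] = 1 XOR 0 = 1
  B[2] = 1 XOR 1 = 0
  B[3] = 0 XOR 0 = 0
  B[4] = 0 XOR 1 = 1
  B[5] = 1 XOR 1 = 0
  B[6] = 0 XOR 0 = 0
  B[7] = 0 XOR 0 = 0
  B[8] = 0 XOR 1 = 1
  B[9] = 1 XOR 1 = 0
  B[10] = 0 XOR 1 = 1
  B[11] = 1 XOR 0 = 1
  B[12] = 1 XOR 1 = 0
  B[13] = 0 XOR 0 = 0
  B[14] = 0 XOR 0 = 0
  B[15] = 0 XOR 1 = 1
= 1100100010110001 (51377 decimal)


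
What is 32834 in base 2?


Divide by 2 repeatedly:
32834 ÷ 2 = 16417 remainder 0
16417 ÷ 2 = 8208 remainder 1
8208 ÷ 2 = 4104 remainder 0
4104 ÷ 2 = 2052 remainder 0
2052 ÷ 2 = 1026 remainder 0
1026 ÷ 2 = 513 remainder 0
513 ÷ 2 = 256 remainder 1
256 ÷ 2 = 128 remainder 0
128 ÷ 2 = 64 remainder 0
64 ÷ 2 = 32 remainder 0
32 ÷ 2 = 16 remainder 0
16 ÷ 2 = 8 remainder 0
8 ÷ 2 = 4 remainder 0
4 ÷ 2 = 2 remainder 0
2 ÷ 2 = 1 remainder 0
1 ÷ 2 = 0 remainder 1
Reading remainders bottom-up:
= 1000000001000010


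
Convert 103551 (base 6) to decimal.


Positional values (base 6):
  1 × 6^0 = 1 × 1 = 1
  5 × 6^1 = 5 × 6 = 30
  5 × 6^2 = 5 × 36 = 180
  3 × 6^3 = 3 × 216 = 648
  0 × 6^4 = 0 × 1296 = 0
  1 × 6^5 = 1 × 7776 = 7776
Sum = 1 + 30 + 180 + 648 + 0 + 7776
= 8635


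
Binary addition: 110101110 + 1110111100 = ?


Align and add column by column (LSB to MSB, carry propagating):
  00110101110
+ 01110111100
  -----------
  col 0: 0 + 0 + 0 (carry in) = 0 → bit 0, carry out 0
  col 1: 1 + 0 + 0 (carry in) = 1 → bit 1, carry out 0
  col 2: 1 + 1 + 0 (carry in) = 2 → bit 0, carry out 1
  col 3: 1 + 1 + 1 (carry in) = 3 → bit 1, carry out 1
  col 4: 0 + 1 + 1 (carry in) = 2 → bit 0, carry out 1
  col 5: 1 + 1 + 1 (carry in) = 3 → bit 1, carry out 1
  col 6: 0 + 0 + 1 (carry in) = 1 → bit 1, carry out 0
  col 7: 1 + 1 + 0 (carry in) = 2 → bit 0, carry out 1
  col 8: 1 + 1 + 1 (carry in) = 3 → bit 1, carry out 1
  col 9: 0 + 1 + 1 (carry in) = 2 → bit 0, carry out 1
  col 10: 0 + 0 + 1 (carry in) = 1 → bit 1, carry out 0
Reading bits MSB→LSB: 10101101010
Strip leading zeros: 10101101010
= 10101101010


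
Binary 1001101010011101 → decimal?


Positional values:
Bit 0: 1 × 2^0 = 1
Bit 2: 1 × 2^2 = 4
Bit 3: 1 × 2^3 = 8
Bit 4: 1 × 2^4 = 16
Bit 7: 1 × 2^7 = 128
Bit 9: 1 × 2^9 = 512
Bit 11: 1 × 2^11 = 2048
Bit 12: 1 × 2^12 = 4096
Bit 15: 1 × 2^15 = 32768
Sum = 1 + 4 + 8 + 16 + 128 + 512 + 2048 + 4096 + 32768
= 39581


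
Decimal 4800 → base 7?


Divide by 7 repeatedly:
4800 ÷ 7 = 685 remainder 5
685 ÷ 7 = 97 remainder 6
97 ÷ 7 = 13 remainder 6
13 ÷ 7 = 1 remainder 6
1 ÷ 7 = 0 remainder 1
Reading remainders bottom-up:
= 16665


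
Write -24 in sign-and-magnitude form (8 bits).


Sign bit: 1 (negative)
Magnitude: 24 = 0011000
= 10011000


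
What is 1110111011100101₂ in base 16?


Group into 4-bit nibbles: 1110111011100101
  1110 = E
  1110 = E
  1110 = E
  0101 = 5
= 0xEEE5


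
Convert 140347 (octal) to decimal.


Positional values:
Position 0: 7 × 8^0 = 7
Position 1: 4 × 8^1 = 32
Position 2: 3 × 8^2 = 192
Position 3: 0 × 8^3 = 0
Position 4: 4 × 8^4 = 16384
Position 5: 1 × 8^5 = 32768
Sum = 7 + 32 + 192 + 0 + 16384 + 32768
= 49383


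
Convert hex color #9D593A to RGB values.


Hex: #9D593A
R = 9D₁₆ = 157
G = 59₁₆ = 89
B = 3A₁₆ = 58
= RGB(157, 89, 58)


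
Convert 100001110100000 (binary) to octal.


Group into 3-bit groups: 100001110100000
  100 = 4
  001 = 1
  110 = 6
  100 = 4
  000 = 0
= 0o41640


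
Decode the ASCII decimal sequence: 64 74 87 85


Codes (decimal): 64 74 87 85
Per-code ASCII lookup:
  64  (special character) → '@'
  74  (range 65-90: uppercase, 74 - 65 = 9) → 'J'
  87  (range 65-90: uppercase, 87 - 65 = 22) → 'W'
  85  (range 65-90: uppercase, 85 - 65 = 20) → 'U'
= '@JWU'


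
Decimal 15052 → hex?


Divide by 16 repeatedly:
15052 ÷ 16 = 940 remainder 12 (C)
940 ÷ 16 = 58 remainder 12 (C)
58 ÷ 16 = 3 remainder 10 (A)
3 ÷ 16 = 0 remainder 3 (3)
Reading remainders bottom-up:
= 0x3ACC


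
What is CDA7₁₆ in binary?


Each hex digit → 4 binary bits:
  C = 1100
  D = 1101
  A = 1010
  7 = 0111
Concatenate: 1100 1101 1010 0111
= 1100110110100111


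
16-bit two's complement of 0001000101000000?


Original: 0001000101000000
Step 1 - Invert all bits: 1110111010111111
Step 2 - Add 1: 1110111010111111 + 1
= 1110111011000000 (represents -4416)


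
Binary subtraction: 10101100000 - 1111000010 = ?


Align and subtract column by column (LSB to MSB, borrowing when needed):
  10101100000
- 01111000010
  -----------
  col 0: (0 - 0 borrow-in) - 0 → 0 - 0 = 0, borrow out 0
  col 1: (0 - 0 borrow-in) - 1 → borrow from next column: (0+2) - 1 = 1, borrow out 1
  col 2: (0 - 1 borrow-in) - 0 → borrow from next column: (-1+2) - 0 = 1, borrow out 1
  col 3: (0 - 1 borrow-in) - 0 → borrow from next column: (-1+2) - 0 = 1, borrow out 1
  col 4: (0 - 1 borrow-in) - 0 → borrow from next column: (-1+2) - 0 = 1, borrow out 1
  col 5: (1 - 1 borrow-in) - 0 → 0 - 0 = 0, borrow out 0
  col 6: (1 - 0 borrow-in) - 1 → 1 - 1 = 0, borrow out 0
  col 7: (0 - 0 borrow-in) - 1 → borrow from next column: (0+2) - 1 = 1, borrow out 1
  col 8: (1 - 1 borrow-in) - 1 → borrow from next column: (0+2) - 1 = 1, borrow out 1
  col 9: (0 - 1 borrow-in) - 1 → borrow from next column: (-1+2) - 1 = 0, borrow out 1
  col 10: (1 - 1 borrow-in) - 0 → 0 - 0 = 0, borrow out 0
Reading bits MSB→LSB: 00110011110
Strip leading zeros: 110011110
= 110011110


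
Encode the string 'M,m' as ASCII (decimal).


String: 'M,m'  (3 characters)
Per-character ASCII lookup:
  'M': uppercase starts at 65: 'M' = 65 + 12 = 77
  ',': special character: ',' = 44
  'm': lowercase starts at 97: 'm' = 97 + 12 = 109
= 77 44 109


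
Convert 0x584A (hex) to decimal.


Positional values:
Position 0: A × 16^0 = 10 × 1 = 10
Position 1: 4 × 16^1 = 4 × 16 = 64
Position 2: 8 × 16^2 = 8 × 256 = 2048
Position 3: 5 × 16^3 = 5 × 4096 = 20480
Sum = 10 + 64 + 2048 + 20480
= 22602


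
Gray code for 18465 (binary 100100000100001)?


Binary: 100100000100001
Gray code: G = B XOR (B >> 1)
B >> 1 = 010010000010000
100100000100001 XOR 010010000010000:
  1 XOR 0 = 1
  0 XOR 1 = 1
  0 XOR 0 = 0
  1 XOR 0 = 1
  0 XOR 1 = 1
  0 XOR 0 = 0
  0 XOR 0 = 0
  0 XOR 0 = 0
  0 XOR 0 = 0
  1 XOR 0 = 1
  0 XOR 1 = 1
  0 XOR 0 = 0
  0 XOR 0 = 0
  0 XOR 0 = 0
  1 XOR 0 = 1
= 110110000110001


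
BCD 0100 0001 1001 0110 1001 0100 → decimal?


Each 4-bit group → digit:
  0100 → 4
  0001 → 1
  1001 → 9
  0110 → 6
  1001 → 9
  0100 → 4
= 419694


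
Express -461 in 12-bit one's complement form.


Original: 000111001101
Invert all bits:
  bit 0: 0 → 1
  bit 1: 0 → 1
  bit 2: 0 → 1
  bit 3: 1 → 0
  bit 4: 1 → 0
  bit 5: 1 → 0
  bit 6: 0 → 1
  bit 7: 0 → 1
  bit 8: 1 → 0
  bit 9: 1 → 0
  bit 10: 0 → 1
  bit 11: 1 → 0
= 111000110010


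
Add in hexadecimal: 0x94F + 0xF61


Align and add column by column (LSB to MSB, each column mod 16 with carry):
  094F
+ 0F61
  ----
  col 0: F(15) + 1(1) + 0 (carry in) = 16 → 0(0), carry out 1
  col 1: 4(4) + 6(6) + 1 (carry in) = 11 → B(11), carry out 0
  col 2: 9(9) + F(15) + 0 (carry in) = 24 → 8(8), carry out 1
  col 3: 0(0) + 0(0) + 1 (carry in) = 1 → 1(1), carry out 0
Reading digits MSB→LSB: 18B0
Strip leading zeros: 18B0
= 0x18B0


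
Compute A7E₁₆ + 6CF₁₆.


Align and add column by column (LSB to MSB, each column mod 16 with carry):
  0A7E
+ 06CF
  ----
  col 0: E(14) + F(15) + 0 (carry in) = 29 → D(13), carry out 1
  col 1: 7(7) + C(12) + 1 (carry in) = 20 → 4(4), carry out 1
  col 2: A(10) + 6(6) + 1 (carry in) = 17 → 1(1), carry out 1
  col 3: 0(0) + 0(0) + 1 (carry in) = 1 → 1(1), carry out 0
Reading digits MSB→LSB: 114D
Strip leading zeros: 114D
= 0x114D


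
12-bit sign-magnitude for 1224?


Sign bit: 0 (positive)
Magnitude: 1224 = 10011001000
= 010011001000


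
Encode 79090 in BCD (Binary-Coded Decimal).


Each digit → 4-bit binary:
  7 → 0111
  9 → 1001
  0 → 0000
  9 → 1001
  0 → 0000
= 0111 1001 0000 1001 0000


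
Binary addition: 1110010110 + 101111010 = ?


Align and add column by column (LSB to MSB, carry propagating):
  01110010110
+ 00101111010
  -----------
  col 0: 0 + 0 + 0 (carry in) = 0 → bit 0, carry out 0
  col 1: 1 + 1 + 0 (carry in) = 2 → bit 0, carry out 1
  col 2: 1 + 0 + 1 (carry in) = 2 → bit 0, carry out 1
  col 3: 0 + 1 + 1 (carry in) = 2 → bit 0, carry out 1
  col 4: 1 + 1 + 1 (carry in) = 3 → bit 1, carry out 1
  col 5: 0 + 1 + 1 (carry in) = 2 → bit 0, carry out 1
  col 6: 0 + 1 + 1 (carry in) = 2 → bit 0, carry out 1
  col 7: 1 + 0 + 1 (carry in) = 2 → bit 0, carry out 1
  col 8: 1 + 1 + 1 (carry in) = 3 → bit 1, carry out 1
  col 9: 1 + 0 + 1 (carry in) = 2 → bit 0, carry out 1
  col 10: 0 + 0 + 1 (carry in) = 1 → bit 1, carry out 0
Reading bits MSB→LSB: 10100010000
Strip leading zeros: 10100010000
= 10100010000


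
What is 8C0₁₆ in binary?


Each hex digit → 4 binary bits:
  8 = 1000
  C = 1100
  0 = 0000
Concatenate: 1000 1100 0000
= 100011000000


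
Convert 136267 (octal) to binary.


Each octal digit → 3 binary bits:
  1 = 001
  3 = 011
  6 = 110
  2 = 010
  6 = 110
  7 = 111
Concatenate: 001 011 110 010 110 111
= 001011110010110111


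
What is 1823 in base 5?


Divide by 5 repeatedly:
1823 ÷ 5 = 364 remainder 3
364 ÷ 5 = 72 remainder 4
72 ÷ 5 = 14 remainder 2
14 ÷ 5 = 2 remainder 4
2 ÷ 5 = 0 remainder 2
Reading remainders bottom-up:
= 24243


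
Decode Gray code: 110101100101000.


Gray code: 110101100101000
MSB stays the same: 1
Each subsequent bit = prev_binary XOR current_gray:
  B[1] = 1 XOR 1 = 0
  B[2] = 0 XOR 0 = 0
  B[3] = 0 XOR 1 = 1
  B[4] = 1 XOR 0 = 1
  B[5] = 1 XOR 1 = 0
  B[6] = 0 XOR 1 = 1
  B[7] = 1 XOR 0 = 1
  B[8] = 1 XOR 0 = 1
  B[9] = 1 XOR 1 = 0
  B[10] = 0 XOR 0 = 0
  B[11] = 0 XOR 1 = 1
  B[12] = 1 XOR 0 = 1
  B[13] = 1 XOR 0 = 1
  B[14] = 1 XOR 0 = 1
= 100110111001111 (19919 decimal)


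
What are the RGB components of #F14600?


Hex: #F14600
R = F1₁₆ = 241
G = 46₁₆ = 70
B = 00₁₆ = 0
= RGB(241, 70, 0)


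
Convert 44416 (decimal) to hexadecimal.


Divide by 16 repeatedly:
44416 ÷ 16 = 2776 remainder 0 (0)
2776 ÷ 16 = 173 remainder 8 (8)
173 ÷ 16 = 10 remainder 13 (D)
10 ÷ 16 = 0 remainder 10 (A)
Reading remainders bottom-up:
= 0xAD80


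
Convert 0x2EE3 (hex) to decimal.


Positional values:
Position 0: 3 × 16^0 = 3 × 1 = 3
Position 1: E × 16^1 = 14 × 16 = 224
Position 2: E × 16^2 = 14 × 256 = 3584
Position 3: 2 × 16^3 = 2 × 4096 = 8192
Sum = 3 + 224 + 3584 + 8192
= 12003


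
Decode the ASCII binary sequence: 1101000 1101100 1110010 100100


Codes (binary): 1101000 1101100 1110010 100100
Per-code ASCII lookup:
  1101000 = 104  (range 97-122: lowercase, 104 - 97 = 7) → 'h'
  1101100 = 108  (range 97-122: lowercase, 108 - 97 = 11) → 'l'
  1110010 = 114  (range 97-122: lowercase, 114 - 97 = 17) → 'r'
  100100 = 36  (special character) → '$'
= 'hlr$'


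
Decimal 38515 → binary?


Divide by 2 repeatedly:
38515 ÷ 2 = 19257 remainder 1
19257 ÷ 2 = 9628 remainder 1
9628 ÷ 2 = 4814 remainder 0
4814 ÷ 2 = 2407 remainder 0
2407 ÷ 2 = 1203 remainder 1
1203 ÷ 2 = 601 remainder 1
601 ÷ 2 = 300 remainder 1
300 ÷ 2 = 150 remainder 0
150 ÷ 2 = 75 remainder 0
75 ÷ 2 = 37 remainder 1
37 ÷ 2 = 18 remainder 1
18 ÷ 2 = 9 remainder 0
9 ÷ 2 = 4 remainder 1
4 ÷ 2 = 2 remainder 0
2 ÷ 2 = 1 remainder 0
1 ÷ 2 = 0 remainder 1
Reading remainders bottom-up:
= 1001011001110011


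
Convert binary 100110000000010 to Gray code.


Binary: 100110000000010
Gray code: G = B XOR (B >> 1)
B >> 1 = 010011000000001
100110000000010 XOR 010011000000001:
  1 XOR 0 = 1
  0 XOR 1 = 1
  0 XOR 0 = 0
  1 XOR 0 = 1
  1 XOR 1 = 0
  0 XOR 1 = 1
  0 XOR 0 = 0
  0 XOR 0 = 0
  0 XOR 0 = 0
  0 XOR 0 = 0
  0 XOR 0 = 0
  0 XOR 0 = 0
  0 XOR 0 = 0
  1 XOR 0 = 1
  0 XOR 1 = 1
= 110101000000011


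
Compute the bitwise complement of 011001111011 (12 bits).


Original: 011001111011
Invert all bits:
  bit 0: 0 → 1
  bit 1: 1 → 0
  bit 2: 1 → 0
  bit 3: 0 → 1
  bit 4: 0 → 1
  bit 5: 1 → 0
  bit 6: 1 → 0
  bit 7: 1 → 0
  bit 8: 1 → 0
  bit 9: 0 → 1
  bit 10: 1 → 0
  bit 11: 1 → 0
= 100110000100


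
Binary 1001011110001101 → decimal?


Positional values:
Bit 0: 1 × 2^0 = 1
Bit 2: 1 × 2^2 = 4
Bit 3: 1 × 2^3 = 8
Bit 7: 1 × 2^7 = 128
Bit 8: 1 × 2^8 = 256
Bit 9: 1 × 2^9 = 512
Bit 10: 1 × 2^10 = 1024
Bit 12: 1 × 2^12 = 4096
Bit 15: 1 × 2^15 = 32768
Sum = 1 + 4 + 8 + 128 + 256 + 512 + 1024 + 4096 + 32768
= 38797


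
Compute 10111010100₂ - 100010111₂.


Align and subtract column by column (LSB to MSB, borrowing when needed):
  10111010100
- 00100010111
  -----------
  col 0: (0 - 0 borrow-in) - 1 → borrow from next column: (0+2) - 1 = 1, borrow out 1
  col 1: (0 - 1 borrow-in) - 1 → borrow from next column: (-1+2) - 1 = 0, borrow out 1
  col 2: (1 - 1 borrow-in) - 1 → borrow from next column: (0+2) - 1 = 1, borrow out 1
  col 3: (0 - 1 borrow-in) - 0 → borrow from next column: (-1+2) - 0 = 1, borrow out 1
  col 4: (1 - 1 borrow-in) - 1 → borrow from next column: (0+2) - 1 = 1, borrow out 1
  col 5: (0 - 1 borrow-in) - 0 → borrow from next column: (-1+2) - 0 = 1, borrow out 1
  col 6: (1 - 1 borrow-in) - 0 → 0 - 0 = 0, borrow out 0
  col 7: (1 - 0 borrow-in) - 0 → 1 - 0 = 1, borrow out 0
  col 8: (1 - 0 borrow-in) - 1 → 1 - 1 = 0, borrow out 0
  col 9: (0 - 0 borrow-in) - 0 → 0 - 0 = 0, borrow out 0
  col 10: (1 - 0 borrow-in) - 0 → 1 - 0 = 1, borrow out 0
Reading bits MSB→LSB: 10010111101
Strip leading zeros: 10010111101
= 10010111101


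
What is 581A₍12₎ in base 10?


Positional values (base 12):
  A × 12^0 = 10 × 1 = 10
  1 × 12^1 = 1 × 12 = 12
  8 × 12^2 = 8 × 144 = 1152
  5 × 12^3 = 5 × 1728 = 8640
Sum = 10 + 12 + 1152 + 8640
= 9814


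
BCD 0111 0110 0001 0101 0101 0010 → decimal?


Each 4-bit group → digit:
  0111 → 7
  0110 → 6
  0001 → 1
  0101 → 5
  0101 → 5
  0010 → 2
= 761552


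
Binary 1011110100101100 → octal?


Group into 3-bit groups: 001011110100101100
  001 = 1
  011 = 3
  110 = 6
  100 = 4
  101 = 5
  100 = 4
= 0o136454


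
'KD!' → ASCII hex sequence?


String: 'KD!'  (3 characters)
Per-character ASCII lookup:
  'K': uppercase starts at 65: 'K' = 65 + 10 = 75 → 0x4B
  'D': uppercase starts at 65: 'D' = 65 + 3 = 68 → 0x44
  '!': special character: '!' = 33 → 0x21
= 0x4B 0x44 0x21


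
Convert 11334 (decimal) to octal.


Divide by 8 repeatedly:
11334 ÷ 8 = 1416 remainder 6
1416 ÷ 8 = 177 remainder 0
177 ÷ 8 = 22 remainder 1
22 ÷ 8 = 2 remainder 6
2 ÷ 8 = 0 remainder 2
Reading remainders bottom-up:
= 0o26106


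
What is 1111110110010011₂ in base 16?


Group into 4-bit nibbles: 1111110110010011
  1111 = F
  1101 = D
  1001 = 9
  0011 = 3
= 0xFD93


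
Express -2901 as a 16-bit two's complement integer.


Original: 0000101101010101
Step 1 - Invert all bits: 1111010010101010
Step 2 - Add 1: 1111010010101010 + 1
= 1111010010101011 (represents -2901)


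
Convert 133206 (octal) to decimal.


Positional values:
Position 0: 6 × 8^0 = 6
Position 1: 0 × 8^1 = 0
Position 2: 2 × 8^2 = 128
Position 3: 3 × 8^3 = 1536
Position 4: 3 × 8^4 = 12288
Position 5: 1 × 8^5 = 32768
Sum = 6 + 0 + 128 + 1536 + 12288 + 32768
= 46726


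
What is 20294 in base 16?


Divide by 16 repeatedly:
20294 ÷ 16 = 1268 remainder 6 (6)
1268 ÷ 16 = 79 remainder 4 (4)
79 ÷ 16 = 4 remainder 15 (F)
4 ÷ 16 = 0 remainder 4 (4)
Reading remainders bottom-up:
= 0x4F46


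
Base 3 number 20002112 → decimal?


Positional values (base 3):
  2 × 3^0 = 2 × 1 = 2
  1 × 3^1 = 1 × 3 = 3
  1 × 3^2 = 1 × 9 = 9
  2 × 3^3 = 2 × 27 = 54
  0 × 3^4 = 0 × 81 = 0
  0 × 3^5 = 0 × 243 = 0
  0 × 3^6 = 0 × 729 = 0
  2 × 3^7 = 2 × 2187 = 4374
Sum = 2 + 3 + 9 + 54 + 0 + 0 + 0 + 4374
= 4442


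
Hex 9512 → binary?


Each hex digit → 4 binary bits:
  9 = 1001
  5 = 0101
  1 = 0001
  2 = 0010
Concatenate: 1001 0101 0001 0010
= 1001010100010010


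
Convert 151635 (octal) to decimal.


Positional values:
Position 0: 5 × 8^0 = 5
Position 1: 3 × 8^1 = 24
Position 2: 6 × 8^2 = 384
Position 3: 1 × 8^3 = 512
Position 4: 5 × 8^4 = 20480
Position 5: 1 × 8^5 = 32768
Sum = 5 + 24 + 384 + 512 + 20480 + 32768
= 54173


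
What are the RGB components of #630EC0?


Hex: #630EC0
R = 63₁₆ = 99
G = 0E₁₆ = 14
B = C0₁₆ = 192
= RGB(99, 14, 192)


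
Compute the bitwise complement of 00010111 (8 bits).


Original: 00010111
Invert all bits:
  bit 0: 0 → 1
  bit 1: 0 → 1
  bit 2: 0 → 1
  bit 3: 1 → 0
  bit 4: 0 → 1
  bit 5: 1 → 0
  bit 6: 1 → 0
  bit 7: 1 → 0
= 11101000


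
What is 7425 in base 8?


Divide by 8 repeatedly:
7425 ÷ 8 = 928 remainder 1
928 ÷ 8 = 116 remainder 0
116 ÷ 8 = 14 remainder 4
14 ÷ 8 = 1 remainder 6
1 ÷ 8 = 0 remainder 1
Reading remainders bottom-up:
= 0o16401


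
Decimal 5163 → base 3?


Divide by 3 repeatedly:
5163 ÷ 3 = 1721 remainder 0
1721 ÷ 3 = 573 remainder 2
573 ÷ 3 = 191 remainder 0
191 ÷ 3 = 63 remainder 2
63 ÷ 3 = 21 remainder 0
21 ÷ 3 = 7 remainder 0
7 ÷ 3 = 2 remainder 1
2 ÷ 3 = 0 remainder 2
Reading remainders bottom-up:
= 21002020


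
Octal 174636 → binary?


Each octal digit → 3 binary bits:
  1 = 001
  7 = 111
  4 = 100
  6 = 110
  3 = 011
  6 = 110
Concatenate: 001 111 100 110 011 110
= 001111100110011110


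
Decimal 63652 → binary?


Divide by 2 repeatedly:
63652 ÷ 2 = 31826 remainder 0
31826 ÷ 2 = 15913 remainder 0
15913 ÷ 2 = 7956 remainder 1
7956 ÷ 2 = 3978 remainder 0
3978 ÷ 2 = 1989 remainder 0
1989 ÷ 2 = 994 remainder 1
994 ÷ 2 = 497 remainder 0
497 ÷ 2 = 248 remainder 1
248 ÷ 2 = 124 remainder 0
124 ÷ 2 = 62 remainder 0
62 ÷ 2 = 31 remainder 0
31 ÷ 2 = 15 remainder 1
15 ÷ 2 = 7 remainder 1
7 ÷ 2 = 3 remainder 1
3 ÷ 2 = 1 remainder 1
1 ÷ 2 = 0 remainder 1
Reading remainders bottom-up:
= 1111100010100100


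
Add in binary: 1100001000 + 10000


Align and add column by column (LSB to MSB, carry propagating):
  01100001000
+ 00000010000
  -----------
  col 0: 0 + 0 + 0 (carry in) = 0 → bit 0, carry out 0
  col 1: 0 + 0 + 0 (carry in) = 0 → bit 0, carry out 0
  col 2: 0 + 0 + 0 (carry in) = 0 → bit 0, carry out 0
  col 3: 1 + 0 + 0 (carry in) = 1 → bit 1, carry out 0
  col 4: 0 + 1 + 0 (carry in) = 1 → bit 1, carry out 0
  col 5: 0 + 0 + 0 (carry in) = 0 → bit 0, carry out 0
  col 6: 0 + 0 + 0 (carry in) = 0 → bit 0, carry out 0
  col 7: 0 + 0 + 0 (carry in) = 0 → bit 0, carry out 0
  col 8: 1 + 0 + 0 (carry in) = 1 → bit 1, carry out 0
  col 9: 1 + 0 + 0 (carry in) = 1 → bit 1, carry out 0
  col 10: 0 + 0 + 0 (carry in) = 0 → bit 0, carry out 0
Reading bits MSB→LSB: 01100011000
Strip leading zeros: 1100011000
= 1100011000


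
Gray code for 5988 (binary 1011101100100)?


Binary: 1011101100100
Gray code: G = B XOR (B >> 1)
B >> 1 = 0101110110010
1011101100100 XOR 0101110110010:
  1 XOR 0 = 1
  0 XOR 1 = 1
  1 XOR 0 = 1
  1 XOR 1 = 0
  1 XOR 1 = 0
  0 XOR 1 = 1
  1 XOR 0 = 1
  1 XOR 1 = 0
  0 XOR 1 = 1
  0 XOR 0 = 0
  1 XOR 0 = 1
  0 XOR 1 = 1
  0 XOR 0 = 0
= 1110011010110


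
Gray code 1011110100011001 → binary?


Gray code: 1011110100011001
MSB stays the same: 1
Each subsequent bit = prev_binary XOR current_gray:
  B[1] = 1 XOR 0 = 1
  B[2] = 1 XOR 1 = 0
  B[3] = 0 XOR 1 = 1
  B[4] = 1 XOR 1 = 0
  B[5] = 0 XOR 1 = 1
  B[6] = 1 XOR 0 = 1
  B[7] = 1 XOR 1 = 0
  B[8] = 0 XOR 0 = 0
  B[9] = 0 XOR 0 = 0
  B[10] = 0 XOR 0 = 0
  B[11] = 0 XOR 1 = 1
  B[12] = 1 XOR 1 = 0
  B[13] = 0 XOR 0 = 0
  B[14] = 0 XOR 0 = 0
  B[15] = 0 XOR 1 = 1
= 1101011000010001 (54801 decimal)


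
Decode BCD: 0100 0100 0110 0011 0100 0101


Each 4-bit group → digit:
  0100 → 4
  0100 → 4
  0110 → 6
  0011 → 3
  0100 → 4
  0101 → 5
= 446345


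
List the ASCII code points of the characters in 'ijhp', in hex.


String: 'ijhp'  (4 characters)
Per-character ASCII lookup:
  'i': lowercase starts at 97: 'i' = 97 + 8 = 105 → 0x69
  'j': lowercase starts at 97: 'j' = 97 + 9 = 106 → 0x6A
  'h': lowercase starts at 97: 'h' = 97 + 7 = 104 → 0x68
  'p': lowercase starts at 97: 'p' = 97 + 15 = 112 → 0x70
= 0x69 0x6A 0x68 0x70


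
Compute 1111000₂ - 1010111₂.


Align and subtract column by column (LSB to MSB, borrowing when needed):
  1111000
- 1010111
  -------
  col 0: (0 - 0 borrow-in) - 1 → borrow from next column: (0+2) - 1 = 1, borrow out 1
  col 1: (0 - 1 borrow-in) - 1 → borrow from next column: (-1+2) - 1 = 0, borrow out 1
  col 2: (0 - 1 borrow-in) - 1 → borrow from next column: (-1+2) - 1 = 0, borrow out 1
  col 3: (1 - 1 borrow-in) - 0 → 0 - 0 = 0, borrow out 0
  col 4: (1 - 0 borrow-in) - 1 → 1 - 1 = 0, borrow out 0
  col 5: (1 - 0 borrow-in) - 0 → 1 - 0 = 1, borrow out 0
  col 6: (1 - 0 borrow-in) - 1 → 1 - 1 = 0, borrow out 0
Reading bits MSB→LSB: 0100001
Strip leading zeros: 100001
= 100001


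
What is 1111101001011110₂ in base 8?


Group into 3-bit groups: 001111101001011110
  001 = 1
  111 = 7
  101 = 5
  001 = 1
  011 = 3
  110 = 6
= 0o175136


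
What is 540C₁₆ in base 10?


Positional values:
Position 0: C × 16^0 = 12 × 1 = 12
Position 1: 0 × 16^1 = 0 × 16 = 0
Position 2: 4 × 16^2 = 4 × 256 = 1024
Position 3: 5 × 16^3 = 5 × 4096 = 20480
Sum = 12 + 0 + 1024 + 20480
= 21516


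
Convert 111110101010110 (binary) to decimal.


Positional values:
Bit 1: 1 × 2^1 = 2
Bit 2: 1 × 2^2 = 4
Bit 4: 1 × 2^4 = 16
Bit 6: 1 × 2^6 = 64
Bit 8: 1 × 2^8 = 256
Bit 10: 1 × 2^10 = 1024
Bit 11: 1 × 2^11 = 2048
Bit 12: 1 × 2^12 = 4096
Bit 13: 1 × 2^13 = 8192
Bit 14: 1 × 2^14 = 16384
Sum = 2 + 4 + 16 + 64 + 256 + 1024 + 2048 + 4096 + 8192 + 16384
= 32086


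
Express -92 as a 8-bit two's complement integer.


Original: 01011100
Step 1 - Invert all bits: 10100011
Step 2 - Add 1: 10100011 + 1
= 10100100 (represents -92)


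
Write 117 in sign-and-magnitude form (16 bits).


Sign bit: 0 (positive)
Magnitude: 117 = 000000001110101
= 0000000001110101


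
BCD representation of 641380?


Each digit → 4-bit binary:
  6 → 0110
  4 → 0100
  1 → 0001
  3 → 0011
  8 → 1000
  0 → 0000
= 0110 0100 0001 0011 1000 0000


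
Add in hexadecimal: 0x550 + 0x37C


Align and add column by column (LSB to MSB, each column mod 16 with carry):
  0550
+ 037C
  ----
  col 0: 0(0) + C(12) + 0 (carry in) = 12 → C(12), carry out 0
  col 1: 5(5) + 7(7) + 0 (carry in) = 12 → C(12), carry out 0
  col 2: 5(5) + 3(3) + 0 (carry in) = 8 → 8(8), carry out 0
  col 3: 0(0) + 0(0) + 0 (carry in) = 0 → 0(0), carry out 0
Reading digits MSB→LSB: 08CC
Strip leading zeros: 8CC
= 0x8CC


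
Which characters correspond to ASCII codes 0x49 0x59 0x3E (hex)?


Codes (hex): 0x49 0x59 0x3E
Per-code ASCII lookup:
  0x49 = 73  (range 65-90: uppercase, 73 - 65 = 8) → 'I'
  0x59 = 89  (range 65-90: uppercase, 89 - 65 = 24) → 'Y'
  0x3E = 62  (special character) → '>'
= 'IY>'


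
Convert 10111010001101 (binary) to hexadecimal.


Group into 4-bit nibbles: 0010111010001101
  0010 = 2
  1110 = E
  1000 = 8
  1101 = D
= 0x2E8D


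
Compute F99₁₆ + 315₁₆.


Align and add column by column (LSB to MSB, each column mod 16 with carry):
  0F99
+ 0315
  ----
  col 0: 9(9) + 5(5) + 0 (carry in) = 14 → E(14), carry out 0
  col 1: 9(9) + 1(1) + 0 (carry in) = 10 → A(10), carry out 0
  col 2: F(15) + 3(3) + 0 (carry in) = 18 → 2(2), carry out 1
  col 3: 0(0) + 0(0) + 1 (carry in) = 1 → 1(1), carry out 0
Reading digits MSB→LSB: 12AE
Strip leading zeros: 12AE
= 0x12AE


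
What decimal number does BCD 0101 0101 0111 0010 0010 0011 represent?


Each 4-bit group → digit:
  0101 → 5
  0101 → 5
  0111 → 7
  0010 → 2
  0010 → 2
  0011 → 3
= 557223


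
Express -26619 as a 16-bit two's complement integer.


Original: 0110011111111011
Step 1 - Invert all bits: 1001100000000100
Step 2 - Add 1: 1001100000000100 + 1
= 1001100000000101 (represents -26619)


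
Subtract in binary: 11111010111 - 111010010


Align and subtract column by column (LSB to MSB, borrowing when needed):
  11111010111
- 00111010010
  -----------
  col 0: (1 - 0 borrow-in) - 0 → 1 - 0 = 1, borrow out 0
  col 1: (1 - 0 borrow-in) - 1 → 1 - 1 = 0, borrow out 0
  col 2: (1 - 0 borrow-in) - 0 → 1 - 0 = 1, borrow out 0
  col 3: (0 - 0 borrow-in) - 0 → 0 - 0 = 0, borrow out 0
  col 4: (1 - 0 borrow-in) - 1 → 1 - 1 = 0, borrow out 0
  col 5: (0 - 0 borrow-in) - 0 → 0 - 0 = 0, borrow out 0
  col 6: (1 - 0 borrow-in) - 1 → 1 - 1 = 0, borrow out 0
  col 7: (1 - 0 borrow-in) - 1 → 1 - 1 = 0, borrow out 0
  col 8: (1 - 0 borrow-in) - 1 → 1 - 1 = 0, borrow out 0
  col 9: (1 - 0 borrow-in) - 0 → 1 - 0 = 1, borrow out 0
  col 10: (1 - 0 borrow-in) - 0 → 1 - 0 = 1, borrow out 0
Reading bits MSB→LSB: 11000000101
Strip leading zeros: 11000000101
= 11000000101


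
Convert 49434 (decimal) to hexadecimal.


Divide by 16 repeatedly:
49434 ÷ 16 = 3089 remainder 10 (A)
3089 ÷ 16 = 193 remainder 1 (1)
193 ÷ 16 = 12 remainder 1 (1)
12 ÷ 16 = 0 remainder 12 (C)
Reading remainders bottom-up:
= 0xC11A


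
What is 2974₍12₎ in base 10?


Positional values (base 12):
  4 × 12^0 = 4 × 1 = 4
  7 × 12^1 = 7 × 12 = 84
  9 × 12^2 = 9 × 144 = 1296
  2 × 12^3 = 2 × 1728 = 3456
Sum = 4 + 84 + 1296 + 3456
= 4840


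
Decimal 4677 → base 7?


Divide by 7 repeatedly:
4677 ÷ 7 = 668 remainder 1
668 ÷ 7 = 95 remainder 3
95 ÷ 7 = 13 remainder 4
13 ÷ 7 = 1 remainder 6
1 ÷ 7 = 0 remainder 1
Reading remainders bottom-up:
= 16431


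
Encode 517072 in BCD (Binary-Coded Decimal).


Each digit → 4-bit binary:
  5 → 0101
  1 → 0001
  7 → 0111
  0 → 0000
  7 → 0111
  2 → 0010
= 0101 0001 0111 0000 0111 0010


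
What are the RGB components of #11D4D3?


Hex: #11D4D3
R = 11₁₆ = 17
G = D4₁₆ = 212
B = D3₁₆ = 211
= RGB(17, 212, 211)


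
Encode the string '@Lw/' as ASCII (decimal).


String: '@Lw/'  (4 characters)
Per-character ASCII lookup:
  '@': special character: '@' = 64
  'L': uppercase starts at 65: 'L' = 65 + 11 = 76
  'w': lowercase starts at 97: 'w' = 97 + 22 = 119
  '/': special character: '/' = 47
= 64 76 119 47
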